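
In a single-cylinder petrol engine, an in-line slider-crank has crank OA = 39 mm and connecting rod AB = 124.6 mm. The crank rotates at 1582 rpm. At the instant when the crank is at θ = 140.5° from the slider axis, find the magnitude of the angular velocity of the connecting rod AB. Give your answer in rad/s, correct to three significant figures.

ω = 165.7 rad/s (converted from 1582 rpm).
The rod makes angle φ with the slider axis where L sinφ = r sinθ; differentiating, L cosφ·φ̇ = r ω cosθ.
L cosφ = √(L² − r² sin²θ) = 0.12211 m.
|ω_rod| = r ω |cosθ| / √(L² − r² sin²θ) = 0.039·165.7·0.77162/0.12211 = 40.829 rad/s.

40.8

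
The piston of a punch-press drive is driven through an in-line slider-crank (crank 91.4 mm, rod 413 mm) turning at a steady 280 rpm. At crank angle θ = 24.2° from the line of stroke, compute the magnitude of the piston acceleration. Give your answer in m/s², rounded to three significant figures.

ω = 2π·280/60 = 29.32 rad/s
x(θ) = r cosθ + √(L² − r² sin²θ); with ω constant, a = ω²·d²x/dθ².
d²x/dθ² = −r cosθ − r²(cos2θ)/√u − r⁴ sin²2θ/(4u^{3/2}),  u = L² − r² sin²θ = 0.169165 m².
Substituting r = 0.0914 m, L = 0.413 m, θ = 24.2°: d²x/dθ² = -0.096993 m.
a = ω²·d²x/dθ² = (29.32)²·(-0.096993) = -83.39 m/s²;  |a| = 83.39 m/s².

83.4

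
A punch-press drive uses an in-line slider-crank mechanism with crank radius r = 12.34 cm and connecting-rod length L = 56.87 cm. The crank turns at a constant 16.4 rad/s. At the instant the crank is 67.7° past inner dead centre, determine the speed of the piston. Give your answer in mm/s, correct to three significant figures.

2030

ω = 16.4 rad/s
For an in-line slider-crank, x = r cosθ + √(L² − r² sin²θ), so v = −rω sinθ·[1 + r cosθ/√(L² − r² sin²θ)].
With r = 0.1234 m, L = 0.5687 m, θ = 67.7°: √(L² − r² sin²θ) = 0.55712 m.
v = −0.1234·16.4·0.92521·[1 + 0.1234·0.37946/0.55712] = -2.0298 m/s.
|v| = 2.0298 m/s = 2029.8 mm/s.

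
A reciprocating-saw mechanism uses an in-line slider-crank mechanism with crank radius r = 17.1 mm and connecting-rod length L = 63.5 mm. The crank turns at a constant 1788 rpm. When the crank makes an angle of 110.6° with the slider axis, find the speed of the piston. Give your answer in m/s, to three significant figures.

ω = 2π·1788/60 = 187.2 rad/s
For an in-line slider-crank, x = r cosθ + √(L² − r² sin²θ), so v = −rω sinθ·[1 + r cosθ/√(L² − r² sin²θ)].
With r = 0.0171 m, L = 0.0635 m, θ = 110.6°: √(L² − r² sin²θ) = 0.061449 m.
v = −0.0171·187.2·0.93606·[1 + 0.0171·-0.35184/0.061449] = -2.7036 m/s.
|v| = 2.7036 m/s.

2.70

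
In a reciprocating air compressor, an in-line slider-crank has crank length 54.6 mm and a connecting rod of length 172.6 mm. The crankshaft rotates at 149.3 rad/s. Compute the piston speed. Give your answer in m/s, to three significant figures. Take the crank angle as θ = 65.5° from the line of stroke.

8.43

ω = 149.3 rad/s
For an in-line slider-crank, x = r cosθ + √(L² − r² sin²θ), so v = −rω sinθ·[1 + r cosθ/√(L² − r² sin²θ)].
With r = 0.0546 m, L = 0.1726 m, θ = 65.5°: √(L² − r² sin²θ) = 0.16529 m.
v = −0.0546·149.3·0.90996·[1 + 0.0546·0.41469/0.16529] = -8.4339 m/s.
|v| = 8.4339 m/s.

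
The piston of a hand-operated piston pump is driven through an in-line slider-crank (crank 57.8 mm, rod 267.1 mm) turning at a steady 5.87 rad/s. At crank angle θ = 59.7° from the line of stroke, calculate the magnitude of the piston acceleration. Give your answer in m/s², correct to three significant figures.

0.793

ω = 5.87 rad/s
x(θ) = r cosθ + √(L² − r² sin²θ); with ω constant, a = ω²·d²x/dθ².
d²x/dθ² = −r cosθ − r²(cos2θ)/√u − r⁴ sin²2θ/(4u^{3/2}),  u = L² − r² sin²θ = 0.068852 m².
Substituting r = 0.0578 m, L = 0.2671 m, θ = 59.7°: d²x/dθ² = -0.023029 m.
a = ω²·d²x/dθ² = (5.87)²·(-0.023029) = -0.7935 m/s²;  |a| = 0.7935 m/s².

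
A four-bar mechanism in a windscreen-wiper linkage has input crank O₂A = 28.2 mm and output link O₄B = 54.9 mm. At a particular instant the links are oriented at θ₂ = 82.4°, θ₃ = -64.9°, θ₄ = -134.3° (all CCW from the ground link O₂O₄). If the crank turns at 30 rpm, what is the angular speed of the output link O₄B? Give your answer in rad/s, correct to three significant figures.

0.931

ω₂ = 3.142 rad/s (from 30 rpm).
Differentiating the loop-closure r₂e^{iθ₂}+r₃e^{iθ₃}=r₁+r₄e^{iθ₄} gives r₂ω₂e^{iθ₂}+r₃ω₃e^{iθ₃}=r₄ω₄e^{iθ₄}.
Eliminating the other unknown: ω₄ = r₂ω₂ sin(θ₂−θ₃) / [r₄ sin(θ₄−θ₃)].
Numerator sine = +0.54024; denominator sine = -0.93606.
Result = 0.0282·3.142·(+0.54024) / (0.0549·(-0.93606)) = -0.93134 rad/s; magnitude 0.93134 rad/s.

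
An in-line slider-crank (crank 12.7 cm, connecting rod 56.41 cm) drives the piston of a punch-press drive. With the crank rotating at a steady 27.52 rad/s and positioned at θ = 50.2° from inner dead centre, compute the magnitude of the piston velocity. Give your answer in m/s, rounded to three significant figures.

3.08

ω = 27.52 rad/s
For an in-line slider-crank, x = r cosθ + √(L² − r² sin²θ), so v = −rω sinθ·[1 + r cosθ/√(L² − r² sin²θ)].
With r = 0.127 m, L = 0.5641 m, θ = 50.2°: √(L² − r² sin²θ) = 0.5556 m.
v = −0.127·27.52·0.76828·[1 + 0.127·0.64011/0.5556] = -3.0781 m/s.
|v| = 3.0781 m/s.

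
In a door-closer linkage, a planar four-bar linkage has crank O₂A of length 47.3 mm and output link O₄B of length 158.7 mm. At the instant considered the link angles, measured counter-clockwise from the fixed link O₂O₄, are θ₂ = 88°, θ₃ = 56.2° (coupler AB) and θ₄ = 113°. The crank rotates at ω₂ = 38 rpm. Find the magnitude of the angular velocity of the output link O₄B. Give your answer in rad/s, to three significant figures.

ω₂ = 3.979 rad/s (from 38 rpm).
Differentiating the loop-closure r₂e^{iθ₂}+r₃e^{iθ₃}=r₁+r₄e^{iθ₄} gives r₂ω₂e^{iθ₂}+r₃ω₃e^{iθ₃}=r₄ω₄e^{iθ₄}.
Eliminating the other unknown: ω₄ = r₂ω₂ sin(θ₂−θ₃) / [r₄ sin(θ₄−θ₃)].
Numerator sine = +0.52696; denominator sine = +0.83676.
Result = 0.0473·3.979·(+0.52696) / (0.1587·(+0.83676)) = +0.74691 rad/s; magnitude 0.74691 rad/s.

0.747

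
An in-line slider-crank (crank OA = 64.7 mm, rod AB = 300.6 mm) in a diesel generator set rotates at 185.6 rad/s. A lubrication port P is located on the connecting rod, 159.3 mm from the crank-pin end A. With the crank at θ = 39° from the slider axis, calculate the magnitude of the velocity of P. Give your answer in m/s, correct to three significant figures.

ω = 185.6 rad/s.  Crank-pin speed |V_A| = rω = 12.008 m/s, perpendicular to OA.
Rod angle: sinφ = −(r/L) sinθ ⇒ φ = -7.785°; ω_rod = −rω cosθ/√(L²−r²sin²θ) = -31.334 rad/s.
V_P = V_A + ω_rod × AP, with AP = 0.1593 m along the rod.
Components: V_Px = −rω sinθ − a·ω_rod·sinφ = -8.2332 m/s;  V_Py = rω cosθ + a·ω_rod·cosφ = +4.3867 m/s.
|V_P| = √(V_Px² + V_Py²) = 9.3289 m/s.

9.33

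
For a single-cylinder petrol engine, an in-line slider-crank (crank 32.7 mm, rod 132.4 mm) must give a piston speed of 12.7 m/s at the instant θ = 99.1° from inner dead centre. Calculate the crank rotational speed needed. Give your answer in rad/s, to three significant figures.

For an in-line slider-crank, |v_piston| = rω|sinθ|·[1 + r cosθ/√(L² − r² sin²θ)].
With r = 0.0327 m, L = 0.1324 m, θ = 99.1°: the bracketed kinematic factor |dx/dθ| = 0.030988 m.
ω = v/|dx/dθ| = 12.7/0.030988 = 409.84 rad/s.

410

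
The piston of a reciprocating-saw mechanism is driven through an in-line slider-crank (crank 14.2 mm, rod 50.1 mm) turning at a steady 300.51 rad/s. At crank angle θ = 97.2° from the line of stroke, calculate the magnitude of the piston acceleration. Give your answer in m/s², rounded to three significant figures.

527

ω = 300.5 rad/s
x(θ) = r cosθ + √(L² − r² sin²θ); with ω constant, a = ω²·d²x/dθ².
d²x/dθ² = −r cosθ − r²(cos2θ)/√u − r⁴ sin²2θ/(4u^{3/2}),  u = L² − r² sin²θ = 0.00231154 m².
Substituting r = 0.0142 m, L = 0.0501 m, θ = 97.2°: d²x/dθ² = +0.0058363 m.
a = ω²·d²x/dθ² = (300.5)²·(+0.0058363) = +527.05 m/s²;  |a| = 527.05 m/s².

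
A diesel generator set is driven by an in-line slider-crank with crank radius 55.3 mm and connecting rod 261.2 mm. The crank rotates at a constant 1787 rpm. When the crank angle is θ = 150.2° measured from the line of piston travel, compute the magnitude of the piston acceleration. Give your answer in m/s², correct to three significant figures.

ω = 2π·1787/60 = 187.1 rad/s
x(θ) = r cosθ + √(L² − r² sin²θ); with ω constant, a = ω²·d²x/dθ².
d²x/dθ² = −r cosθ − r²(cos2θ)/√u − r⁴ sin²2θ/(4u^{3/2}),  u = L² − r² sin²θ = 0.0674701 m².
Substituting r = 0.0553 m, L = 0.2612 m, θ = 150.2°: d²x/dθ² = +0.041931 m.
a = ω²·d²x/dθ² = (187.1)²·(+0.041931) = +1468.4 m/s²;  |a| = 1468.4 m/s².

1470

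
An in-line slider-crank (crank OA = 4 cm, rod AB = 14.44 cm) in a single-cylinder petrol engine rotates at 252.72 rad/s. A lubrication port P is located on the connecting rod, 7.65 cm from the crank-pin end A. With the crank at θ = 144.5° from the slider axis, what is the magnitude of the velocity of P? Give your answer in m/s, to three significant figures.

6.45

ω = 252.7 rad/s.  Crank-pin speed |V_A| = rω = 10.109 m/s, perpendicular to OA.
Rod angle: sinφ = −(r/L) sinθ ⇒ φ = -9.257°; ω_rod = −rω cosθ/√(L²−r²sin²θ) = +57.745 rad/s.
V_P = V_A + ω_rod × AP, with AP = 0.0765 m along the rod.
Components: V_Px = −rω sinθ − a·ω_rod·sinφ = -5.1596 m/s;  V_Py = rω cosθ + a·ω_rod·cosφ = -3.8698 m/s.
|V_P| = √(V_Px² + V_Py²) = 6.4496 m/s.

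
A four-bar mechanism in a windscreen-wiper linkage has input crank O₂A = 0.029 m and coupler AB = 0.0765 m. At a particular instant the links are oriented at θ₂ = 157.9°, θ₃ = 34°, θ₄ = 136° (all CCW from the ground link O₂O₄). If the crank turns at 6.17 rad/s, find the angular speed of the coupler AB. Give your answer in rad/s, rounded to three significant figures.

0.892

ω₂ = 6.17 rad/s
Differentiating the loop-closure r₂e^{iθ₂}+r₃e^{iθ₃}=r₁+r₄e^{iθ₄} gives r₂ω₂e^{iθ₂}+r₃ω₃e^{iθ₃}=r₄ω₄e^{iθ₄}.
Eliminating the other unknown: ω₃ = r₂ω₂ sin(θ₄−θ₂) / [r₃ sin(θ₃−θ₄)].
Numerator sine = -0.37299; denominator sine = -0.97815.
Result = 0.029·6.17·(-0.37299) / (0.0765·(-0.97815)) = +0.89189 rad/s; magnitude 0.89189 rad/s.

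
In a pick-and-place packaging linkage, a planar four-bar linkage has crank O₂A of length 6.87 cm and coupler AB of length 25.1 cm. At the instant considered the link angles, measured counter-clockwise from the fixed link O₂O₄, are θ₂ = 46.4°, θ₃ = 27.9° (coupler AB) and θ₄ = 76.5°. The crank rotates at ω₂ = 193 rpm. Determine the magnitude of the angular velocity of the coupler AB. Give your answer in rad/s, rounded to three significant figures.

3.70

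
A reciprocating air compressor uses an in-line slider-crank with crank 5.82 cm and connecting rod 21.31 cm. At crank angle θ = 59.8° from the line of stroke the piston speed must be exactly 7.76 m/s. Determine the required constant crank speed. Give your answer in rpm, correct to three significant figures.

1290

For an in-line slider-crank, |v_piston| = rω|sinθ|·[1 + r cosθ/√(L² − r² sin²θ)].
With r = 0.0582 m, L = 0.2131 m, θ = 59.8°: the bracketed kinematic factor |dx/dθ| = 0.057412 m.
ω = v/|dx/dθ| = 7.76/0.057412 = 135.16 rad/s.
N = 60ω/(2π) = 1290.7 rpm.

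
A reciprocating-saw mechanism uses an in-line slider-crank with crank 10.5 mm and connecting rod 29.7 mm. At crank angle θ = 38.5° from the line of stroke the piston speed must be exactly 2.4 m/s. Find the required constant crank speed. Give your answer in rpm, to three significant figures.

2730

For an in-line slider-crank, |v_piston| = rω|sinθ|·[1 + r cosθ/√(L² − r² sin²θ)].
With r = 0.0105 m, L = 0.0297 m, θ = 38.5°: the bracketed kinematic factor |dx/dθ| = 0.0083903 m.
ω = v/|dx/dθ| = 2.4/0.0083903 = 286.04 rad/s.
N = 60ω/(2π) = 2731.5 rpm.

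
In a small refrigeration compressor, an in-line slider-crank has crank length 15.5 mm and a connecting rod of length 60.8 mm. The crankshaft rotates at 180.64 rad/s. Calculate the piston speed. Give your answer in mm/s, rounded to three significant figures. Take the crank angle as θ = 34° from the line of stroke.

1900

ω = 180.6 rad/s
For an in-line slider-crank, x = r cosθ + √(L² − r² sin²θ), so v = −rω sinθ·[1 + r cosθ/√(L² − r² sin²θ)].
With r = 0.0155 m, L = 0.0608 m, θ = 34°: √(L² − r² sin²θ) = 0.060179 m.
v = −0.0155·180.6·0.55919·[1 + 0.0155·0.82904/0.060179] = -1.9 m/s.
|v| = 1.9 m/s = 1900 mm/s.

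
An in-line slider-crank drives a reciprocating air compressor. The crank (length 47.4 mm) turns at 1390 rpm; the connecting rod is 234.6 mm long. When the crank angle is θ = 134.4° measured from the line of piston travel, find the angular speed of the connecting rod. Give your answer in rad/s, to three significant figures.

20.8

ω = 145.6 rad/s (converted from 1390 rpm).
The rod makes angle φ with the slider axis where L sinφ = r sinθ; differentiating, L cosφ·φ̇ = r ω cosθ.
L cosφ = √(L² − r² sin²θ) = 0.23214 m.
|ω_rod| = r ω |cosθ| / √(L² − r² sin²θ) = 0.0474·145.6·0.69966/0.23214 = 20.795 rad/s.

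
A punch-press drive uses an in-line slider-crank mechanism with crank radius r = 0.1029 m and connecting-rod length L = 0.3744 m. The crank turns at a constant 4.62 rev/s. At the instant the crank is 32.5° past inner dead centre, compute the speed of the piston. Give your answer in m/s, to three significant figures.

ω = 2π·4.62 = 29.03 rad/s
For an in-line slider-crank, x = r cosθ + √(L² − r² sin²θ), so v = −rω sinθ·[1 + r cosθ/√(L² − r² sin²θ)].
With r = 0.1029 m, L = 0.3744 m, θ = 32.5°: √(L² − r² sin²θ) = 0.3703 m.
v = −0.1029·29.03·0.53730·[1 + 0.1029·0.84339/0.3703] = -1.9811 m/s.
|v| = 1.9811 m/s.

1.98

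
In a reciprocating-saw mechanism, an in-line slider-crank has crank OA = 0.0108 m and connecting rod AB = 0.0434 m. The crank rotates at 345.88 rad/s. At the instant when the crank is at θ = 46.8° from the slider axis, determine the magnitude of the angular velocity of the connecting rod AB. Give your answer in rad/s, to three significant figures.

ω = 345.9 rad/s
The rod makes angle φ with the slider axis where L sinφ = r sinθ; differentiating, L cosφ·φ̇ = r ω cosθ.
L cosφ = √(L² − r² sin²θ) = 0.04268 m.
|ω_rod| = r ω |cosθ| / √(L² − r² sin²θ) = 0.0108·345.9·0.68455/0.04268 = 59.914 rad/s.

59.9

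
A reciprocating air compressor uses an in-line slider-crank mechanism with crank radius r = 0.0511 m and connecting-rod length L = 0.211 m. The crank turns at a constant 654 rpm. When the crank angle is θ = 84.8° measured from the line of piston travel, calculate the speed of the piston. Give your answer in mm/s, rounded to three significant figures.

3560

ω = 2π·654/60 = 68.49 rad/s
For an in-line slider-crank, x = r cosθ + √(L² − r² sin²θ), so v = −rω sinθ·[1 + r cosθ/√(L² − r² sin²θ)].
With r = 0.0511 m, L = 0.211 m, θ = 84.8°: √(L² − r² sin²θ) = 0.20477 m.
v = −0.0511·68.49·0.99588·[1 + 0.0511·0.09063/0.20477] = -3.5641 m/s.
|v| = 3.5641 m/s = 3564.1 mm/s.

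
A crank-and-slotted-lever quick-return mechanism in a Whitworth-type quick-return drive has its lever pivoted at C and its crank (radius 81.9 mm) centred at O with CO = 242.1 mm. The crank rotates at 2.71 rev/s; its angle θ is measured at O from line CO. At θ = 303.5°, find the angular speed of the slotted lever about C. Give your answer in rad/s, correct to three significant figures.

ω = 17.03 rad/s (from 2.71 rev/s).
Crank pin A relative to C: A = (d + r cosθ, r sinθ); lever angle φ = atan2(r sinθ, d + r cosθ).
Differentiating tanφ: φ̇ = rω(d cosθ + r)/(d² + r² + 2dr cosθ).
d² + r² + 2dr cosθ = |CA|² = 0.0872076 m²;  d cosθ + r = +0.21552 m.
|ω_lever| = |0.0819·17.03·+0.21552| / 0.0872076 = 3.4465 rad/s.

3.45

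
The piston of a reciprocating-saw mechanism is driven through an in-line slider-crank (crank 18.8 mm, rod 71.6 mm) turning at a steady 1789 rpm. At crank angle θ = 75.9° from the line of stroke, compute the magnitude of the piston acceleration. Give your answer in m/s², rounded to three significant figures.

3.59

ω = 2π·1789/60 = 187.3 rad/s
x(θ) = r cosθ + √(L² − r² sin²θ); with ω constant, a = ω²·d²x/dθ².
d²x/dθ² = −r cosθ − r²(cos2θ)/√u − r⁴ sin²2θ/(4u^{3/2}),  u = L² − r² sin²θ = 0.0047941 m².
Substituting r = 0.0188 m, L = 0.0716 m, θ = 75.9°: d²x/dθ² = -0.00010226 m.
a = ω²·d²x/dθ² = (187.3)²·(-0.00010226) = -3.5892 m/s²;  |a| = 3.5892 m/s².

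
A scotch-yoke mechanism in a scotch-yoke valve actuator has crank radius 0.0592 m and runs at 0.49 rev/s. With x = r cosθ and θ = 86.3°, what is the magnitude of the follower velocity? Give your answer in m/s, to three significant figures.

ω = 3.079 rad/s (from 0.49 rev/s).
x = r cosθ ⇒ ẋ = −rω sinθ.
|v| = rω|sinθ| = 0.0592·3.079·|sin 86.3°| = 0.18188 m/s.

0.182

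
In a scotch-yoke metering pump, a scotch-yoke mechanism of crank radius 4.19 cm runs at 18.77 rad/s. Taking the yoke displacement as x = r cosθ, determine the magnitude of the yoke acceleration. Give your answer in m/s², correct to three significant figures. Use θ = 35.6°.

12.0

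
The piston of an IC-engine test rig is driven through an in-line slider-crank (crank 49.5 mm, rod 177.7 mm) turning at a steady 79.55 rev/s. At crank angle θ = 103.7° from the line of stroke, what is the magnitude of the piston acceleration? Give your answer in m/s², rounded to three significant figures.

ω = 2π·79.5 = 499.8 rad/s
x(θ) = r cosθ + √(L² − r² sin²θ); with ω constant, a = ω²·d²x/dθ².
d²x/dθ² = −r cosθ − r²(cos2θ)/√u − r⁴ sin²2θ/(4u^{3/2}),  u = L² − r² sin²θ = 0.0292645 m².
Substituting r = 0.0495 m, L = 0.1777 m, θ = 103.7°: d²x/dθ² = +0.024376 m.
a = ω²·d²x/dθ² = (499.8)²·(+0.024376) = +6089.9 m/s²;  |a| = 6089.9 m/s².

6090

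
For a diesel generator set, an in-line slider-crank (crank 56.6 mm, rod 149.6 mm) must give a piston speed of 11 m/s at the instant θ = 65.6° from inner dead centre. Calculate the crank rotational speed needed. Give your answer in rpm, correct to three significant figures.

1750

For an in-line slider-crank, |v_piston| = rω|sinθ|·[1 + r cosθ/√(L² − r² sin²θ)].
With r = 0.0566 m, L = 0.1496 m, θ = 65.6°: the bracketed kinematic factor |dx/dθ| = 0.060126 m.
ω = v/|dx/dθ| = 11/0.060126 = 182.95 rad/s.
N = 60ω/(2π) = 1747 rpm.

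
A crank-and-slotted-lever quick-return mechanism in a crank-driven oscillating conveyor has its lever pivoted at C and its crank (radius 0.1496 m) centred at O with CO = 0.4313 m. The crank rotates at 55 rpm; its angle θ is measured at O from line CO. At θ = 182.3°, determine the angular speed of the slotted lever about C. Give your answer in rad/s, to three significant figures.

3.05

ω = 5.76 rad/s (from 55 rpm).
Crank pin A relative to C: A = (d + r cosθ, r sinθ); lever angle φ = atan2(r sinθ, d + r cosθ).
Differentiating tanφ: φ̇ = rω(d cosθ + r)/(d² + r² + 2dr cosθ).
d² + r² + 2dr cosθ = |CA|² = 0.0794588 m²;  d cosθ + r = -0.28135 m.
|ω_lever| = |0.1496·5.76·-0.28135| / 0.0794588 = 3.0509 rad/s.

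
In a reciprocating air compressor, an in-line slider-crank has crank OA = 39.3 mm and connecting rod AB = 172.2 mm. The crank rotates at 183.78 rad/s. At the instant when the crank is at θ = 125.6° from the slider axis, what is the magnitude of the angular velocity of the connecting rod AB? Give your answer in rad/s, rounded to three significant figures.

ω = 183.8 rad/s
The rod makes angle φ with the slider axis where L sinφ = r sinθ; differentiating, L cosφ·φ̇ = r ω cosθ.
L cosφ = √(L² − r² sin²θ) = 0.16921 m.
|ω_rod| = r ω |cosθ| / √(L² − r² sin²θ) = 0.0393·183.8·0.58212/0.16921 = 24.847 rad/s.

24.8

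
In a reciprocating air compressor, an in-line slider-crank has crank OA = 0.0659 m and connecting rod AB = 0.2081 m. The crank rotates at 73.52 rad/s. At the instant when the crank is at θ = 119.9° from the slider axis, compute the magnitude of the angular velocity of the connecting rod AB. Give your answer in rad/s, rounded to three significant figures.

12.1

ω = 73.52 rad/s
The rod makes angle φ with the slider axis where L sinφ = r sinθ; differentiating, L cosφ·φ̇ = r ω cosθ.
L cosφ = √(L² − r² sin²θ) = 0.2001 m.
|ω_rod| = r ω |cosθ| / √(L² − r² sin²θ) = 0.0659·73.52·0.49849/0.2001 = 12.069 rad/s.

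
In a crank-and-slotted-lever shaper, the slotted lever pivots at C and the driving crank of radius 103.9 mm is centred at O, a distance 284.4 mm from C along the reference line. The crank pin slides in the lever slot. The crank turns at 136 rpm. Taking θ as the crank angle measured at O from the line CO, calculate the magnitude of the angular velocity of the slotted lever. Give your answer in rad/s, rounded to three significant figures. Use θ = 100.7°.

ω = 14.24 rad/s (from 136 rpm).
Crank pin A relative to C: A = (d + r cosθ, r sinθ); lever angle φ = atan2(r sinθ, d + r cosθ).
Differentiating tanφ: φ̇ = rω(d cosθ + r)/(d² + r² + 2dr cosθ).
d² + r² + 2dr cosθ = |CA|² = 0.080706 m²;  d cosθ + r = +0.051096 m.
|ω_lever| = |0.1039·14.24·+0.051096| / 0.080706 = 0.93685 rad/s.

0.937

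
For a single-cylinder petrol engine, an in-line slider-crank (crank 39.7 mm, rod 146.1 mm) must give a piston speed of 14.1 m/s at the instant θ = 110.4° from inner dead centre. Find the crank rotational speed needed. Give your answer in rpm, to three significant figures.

4010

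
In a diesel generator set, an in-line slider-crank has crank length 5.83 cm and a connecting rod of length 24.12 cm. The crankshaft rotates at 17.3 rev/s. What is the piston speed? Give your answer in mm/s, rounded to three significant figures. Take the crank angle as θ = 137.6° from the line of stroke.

3500

ω = 2π·17.3 = 108.7 rad/s
For an in-line slider-crank, x = r cosθ + √(L² − r² sin²θ), so v = −rω sinθ·[1 + r cosθ/√(L² − r² sin²θ)].
With r = 0.0583 m, L = 0.2412 m, θ = 137.6°: √(L² − r² sin²θ) = 0.23797 m.
v = −0.0583·108.7·0.67430·[1 + 0.0583·-0.73846/0.23797] = -3.5001 m/s.
|v| = 3.5001 m/s = 3500.1 mm/s.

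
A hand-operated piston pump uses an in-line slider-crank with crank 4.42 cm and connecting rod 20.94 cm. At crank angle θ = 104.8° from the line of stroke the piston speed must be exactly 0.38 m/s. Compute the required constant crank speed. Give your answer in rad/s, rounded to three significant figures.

For an in-line slider-crank, |v_piston| = rω|sinθ|·[1 + r cosθ/√(L² − r² sin²θ)].
With r = 0.0442 m, L = 0.2094 m, θ = 104.8°: the bracketed kinematic factor |dx/dθ| = 0.04038 m.
ω = v/|dx/dθ| = 0.38/0.04038 = 9.4106 rad/s.

9.41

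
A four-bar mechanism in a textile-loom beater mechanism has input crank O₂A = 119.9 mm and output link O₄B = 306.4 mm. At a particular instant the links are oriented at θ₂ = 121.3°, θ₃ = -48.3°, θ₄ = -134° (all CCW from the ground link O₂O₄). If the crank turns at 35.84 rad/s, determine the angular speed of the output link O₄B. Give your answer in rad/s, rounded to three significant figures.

ω₂ = 35.84 rad/s
Differentiating the loop-closure r₂e^{iθ₂}+r₃e^{iθ₃}=r₁+r₄e^{iθ₄} gives r₂ω₂e^{iθ₂}+r₃ω₃e^{iθ₃}=r₄ω₄e^{iθ₄}.
Eliminating the other unknown: ω₄ = r₂ω₂ sin(θ₂−θ₃) / [r₄ sin(θ₄−θ₃)].
Numerator sine = +0.18052; denominator sine = -0.99719.
Result = 0.1199·35.84·(+0.18052) / (0.3064·(-0.99719)) = -2.5389 rad/s; magnitude 2.5389 rad/s.

2.54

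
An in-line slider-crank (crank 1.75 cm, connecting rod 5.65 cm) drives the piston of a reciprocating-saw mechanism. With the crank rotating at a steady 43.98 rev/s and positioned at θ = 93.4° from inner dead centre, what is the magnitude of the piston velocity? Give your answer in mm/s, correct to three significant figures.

4730

ω = 2π·44 = 276.3 rad/s
For an in-line slider-crank, x = r cosθ + √(L² − r² sin²θ), so v = −rω sinθ·[1 + r cosθ/√(L² − r² sin²θ)].
With r = 0.0175 m, L = 0.0565 m, θ = 93.4°: √(L² − r² sin²θ) = 0.053732 m.
v = −0.0175·276.3·0.99824·[1 + 0.0175·-0.05931/0.053732] = -4.7341 m/s.
|v| = 4.7341 m/s = 4734.1 mm/s.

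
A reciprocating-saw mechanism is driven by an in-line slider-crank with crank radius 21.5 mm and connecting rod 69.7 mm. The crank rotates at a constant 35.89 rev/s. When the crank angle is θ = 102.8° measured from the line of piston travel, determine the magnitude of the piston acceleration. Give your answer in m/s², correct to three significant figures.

ω = 2π·35.9 = 225.5 rad/s
x(θ) = r cosθ + √(L² − r² sin²θ); with ω constant, a = ω²·d²x/dθ².
d²x/dθ² = −r cosθ − r²(cos2θ)/√u − r⁴ sin²2θ/(4u^{3/2}),  u = L² − r² sin²θ = 0.00441853 m².
Substituting r = 0.0215 m, L = 0.0697 m, θ = 102.8°: d²x/dθ² = +0.011001 m.
a = ω²·d²x/dθ² = (225.5)²·(+0.011001) = +559.41 m/s²;  |a| = 559.41 m/s².

559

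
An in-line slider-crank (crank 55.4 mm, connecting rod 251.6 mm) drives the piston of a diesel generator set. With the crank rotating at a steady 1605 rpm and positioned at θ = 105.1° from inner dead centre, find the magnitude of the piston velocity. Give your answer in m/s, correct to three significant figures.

ω = 2π·1605/60 = 168.1 rad/s
For an in-line slider-crank, x = r cosθ + √(L² − r² sin²θ), so v = −rω sinθ·[1 + r cosθ/√(L² − r² sin²θ)].
With r = 0.0554 m, L = 0.2516 m, θ = 105.1°: √(L² − r² sin²θ) = 0.24585 m.
v = −0.0554·168.1·0.96547·[1 + 0.0554·-0.26050/0.24585] = -8.4621 m/s.
|v| = 8.4621 m/s.

8.46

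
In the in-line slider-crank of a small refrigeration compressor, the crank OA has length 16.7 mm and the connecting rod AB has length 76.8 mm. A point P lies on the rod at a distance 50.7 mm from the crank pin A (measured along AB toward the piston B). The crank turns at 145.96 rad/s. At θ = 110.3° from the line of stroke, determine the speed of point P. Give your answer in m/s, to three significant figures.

ω = 146 rad/s.  Crank-pin speed |V_A| = rω = 2.4375 m/s, perpendicular to OA.
Rod angle: sinφ = −(r/L) sinθ ⇒ φ = -11.768°; ω_rod = −rω cosθ/√(L²−r²sin²θ) = +11.248 rad/s.
V_P = V_A + ω_rod × AP, with AP = 0.0507 m along the rod.
Components: V_Px = −rω sinθ − a·ω_rod·sinφ = -2.1698 m/s;  V_Py = rω cosθ + a·ω_rod·cosφ = -0.28739 m/s.
|V_P| = √(V_Px² + V_Py²) = 2.1888 m/s.

2.19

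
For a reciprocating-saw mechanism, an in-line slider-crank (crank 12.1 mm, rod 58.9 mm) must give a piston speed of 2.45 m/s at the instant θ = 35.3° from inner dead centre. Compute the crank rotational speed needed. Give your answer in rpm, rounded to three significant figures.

For an in-line slider-crank, |v_piston| = rω|sinθ|·[1 + r cosθ/√(L² − r² sin²θ)].
With r = 0.0121 m, L = 0.0589 m, θ = 35.3°: the bracketed kinematic factor |dx/dθ| = 0.0081727 m.
ω = v/|dx/dθ| = 2.45/0.0081727 = 299.78 rad/s.
N = 60ω/(2π) = 2862.7 rpm.

2860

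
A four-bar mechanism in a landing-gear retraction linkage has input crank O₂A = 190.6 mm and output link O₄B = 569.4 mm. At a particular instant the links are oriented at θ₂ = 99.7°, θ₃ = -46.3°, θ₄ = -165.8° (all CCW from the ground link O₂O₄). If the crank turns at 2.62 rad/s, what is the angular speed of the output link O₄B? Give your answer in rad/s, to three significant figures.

ω₂ = 2.62 rad/s
Differentiating the loop-closure r₂e^{iθ₂}+r₃e^{iθ₃}=r₁+r₄e^{iθ₄} gives r₂ω₂e^{iθ₂}+r₃ω₃e^{iθ₃}=r₄ω₄e^{iθ₄}.
Eliminating the other unknown: ω₄ = r₂ω₂ sin(θ₂−θ₃) / [r₄ sin(θ₄−θ₃)].
Numerator sine = +0.55919; denominator sine = -0.87036.
Result = 0.1906·2.62·(+0.55919) / (0.5694·(-0.87036)) = -0.56347 rad/s; magnitude 0.56347 rad/s.

0.563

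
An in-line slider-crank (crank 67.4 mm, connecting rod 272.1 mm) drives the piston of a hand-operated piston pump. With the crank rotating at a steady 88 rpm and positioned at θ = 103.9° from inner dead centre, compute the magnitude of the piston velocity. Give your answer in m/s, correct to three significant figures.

ω = 2π·88/60 = 9.215 rad/s
For an in-line slider-crank, x = r cosθ + √(L² − r² sin²θ), so v = −rω sinθ·[1 + r cosθ/√(L² − r² sin²θ)].
With r = 0.0674 m, L = 0.2721 m, θ = 103.9°: √(L² − r² sin²θ) = 0.26412 m.
v = −0.0674·9.215·0.97072·[1 + 0.0674·-0.24023/0.26412] = -0.56596 m/s.
|v| = 0.56596 m/s.

0.566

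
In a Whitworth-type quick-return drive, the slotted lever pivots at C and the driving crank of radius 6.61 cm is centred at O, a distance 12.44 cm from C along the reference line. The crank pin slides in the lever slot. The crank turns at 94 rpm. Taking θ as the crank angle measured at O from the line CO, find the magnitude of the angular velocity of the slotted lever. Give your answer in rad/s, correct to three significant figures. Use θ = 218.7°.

ω = 9.844 rad/s (from 94 rpm).
Crank pin A relative to C: A = (d + r cosθ, r sinθ); lever angle φ = atan2(r sinθ, d + r cosθ).
Differentiating tanφ: φ̇ = rω(d cosθ + r)/(d² + r² + 2dr cosθ).
d² + r² + 2dr cosθ = |CA|² = 0.00700986 m²;  d cosθ + r = -0.030986 m.
|ω_lever| = |0.0661·9.844·-0.030986| / 0.00700986 = 2.8761 rad/s.

2.88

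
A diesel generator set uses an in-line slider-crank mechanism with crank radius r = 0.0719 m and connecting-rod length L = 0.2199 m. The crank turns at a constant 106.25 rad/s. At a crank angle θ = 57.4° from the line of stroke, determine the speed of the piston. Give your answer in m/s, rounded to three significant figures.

ω = 106.2 rad/s
For an in-line slider-crank, x = r cosθ + √(L² − r² sin²θ), so v = −rω sinθ·[1 + r cosθ/√(L² − r² sin²θ)].
With r = 0.0719 m, L = 0.2199 m, θ = 57.4°: √(L² − r² sin²θ) = 0.21139 m.
v = −0.0719·106.2·0.84245·[1 + 0.0719·0.53877/0.21139] = -7.6152 m/s.
|v| = 7.6152 m/s.

7.62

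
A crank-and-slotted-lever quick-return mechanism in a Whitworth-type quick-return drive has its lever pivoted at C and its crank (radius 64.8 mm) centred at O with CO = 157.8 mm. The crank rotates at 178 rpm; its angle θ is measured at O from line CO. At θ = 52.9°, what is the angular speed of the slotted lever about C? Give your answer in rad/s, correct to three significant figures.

ω = 18.64 rad/s (from 178 rpm).
Crank pin A relative to C: A = (d + r cosθ, r sinθ); lever angle φ = atan2(r sinθ, d + r cosθ).
Differentiating tanφ: φ̇ = rω(d cosθ + r)/(d² + r² + 2dr cosθ).
d² + r² + 2dr cosθ = |CA|² = 0.041436 m²;  d cosθ + r = +0.15999 m.
|ω_lever| = |0.0648·18.64·+0.15999| / 0.041436 = 4.6637 rad/s.

4.66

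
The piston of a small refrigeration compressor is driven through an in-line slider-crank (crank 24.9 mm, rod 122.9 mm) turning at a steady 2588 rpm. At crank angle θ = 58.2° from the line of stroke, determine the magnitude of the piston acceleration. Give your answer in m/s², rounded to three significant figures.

ω = 2π·2588/60 = 271 rad/s
x(θ) = r cosθ + √(L² − r² sin²θ); with ω constant, a = ω²·d²x/dθ².
d²x/dθ² = −r cosθ − r²(cos2θ)/√u − r⁴ sin²2θ/(4u^{3/2}),  u = L² − r² sin²θ = 0.0146566 m².
Substituting r = 0.0249 m, L = 0.1229 m, θ = 58.2°: d²x/dθ² = -0.010888 m.
a = ω²·d²x/dθ² = (271)²·(-0.010888) = -799.68 m/s²;  |a| = 799.68 m/s².

800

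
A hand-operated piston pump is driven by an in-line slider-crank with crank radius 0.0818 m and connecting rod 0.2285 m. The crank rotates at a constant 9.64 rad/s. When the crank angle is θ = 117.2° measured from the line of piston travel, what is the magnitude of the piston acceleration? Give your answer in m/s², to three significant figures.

5.08

ω = 9.64 rad/s
x(θ) = r cosθ + √(L² − r² sin²θ); with ω constant, a = ω²·d²x/dθ².
d²x/dθ² = −r cosθ − r²(cos2θ)/√u − r⁴ sin²2θ/(4u^{3/2}),  u = L² − r² sin²θ = 0.0469191 m².
Substituting r = 0.0818 m, L = 0.2285 m, θ = 117.2°: d²x/dθ² = +0.054645 m.
a = ω²·d²x/dθ² = (9.64)²·(+0.054645) = +5.0781 m/s²;  |a| = 5.0781 m/s².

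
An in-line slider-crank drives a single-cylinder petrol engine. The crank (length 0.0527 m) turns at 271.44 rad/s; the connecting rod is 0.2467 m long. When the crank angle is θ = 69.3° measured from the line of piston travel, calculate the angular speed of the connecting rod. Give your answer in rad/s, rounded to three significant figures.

20.9

ω = 271.4 rad/s
The rod makes angle φ with the slider axis where L sinφ = r sinθ; differentiating, L cosφ·φ̇ = r ω cosθ.
L cosφ = √(L² − r² sin²θ) = 0.24172 m.
|ω_rod| = r ω |cosθ| / √(L² − r² sin²θ) = 0.0527·271.4·0.35347/0.24172 = 20.918 rad/s.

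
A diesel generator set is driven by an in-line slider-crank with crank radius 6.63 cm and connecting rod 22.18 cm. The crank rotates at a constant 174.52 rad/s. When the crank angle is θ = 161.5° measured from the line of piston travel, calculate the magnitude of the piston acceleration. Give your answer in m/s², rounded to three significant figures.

ω = 174.5 rad/s
x(θ) = r cosθ + √(L² − r² sin²θ); with ω constant, a = ω²·d²x/dθ².
d²x/dθ² = −r cosθ − r²(cos2θ)/√u − r⁴ sin²2θ/(4u^{3/2}),  u = L² − r² sin²θ = 0.0487527 m².
Substituting r = 0.0663 m, L = 0.2218 m, θ = 161.5°: d²x/dθ² = +0.046812 m.
a = ω²·d²x/dθ² = (174.5)²·(+0.046812) = +1425.8 m/s²;  |a| = 1425.8 m/s².

1430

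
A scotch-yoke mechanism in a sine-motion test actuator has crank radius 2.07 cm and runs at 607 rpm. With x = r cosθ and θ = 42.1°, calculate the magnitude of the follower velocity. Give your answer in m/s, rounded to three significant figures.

ω = 63.56 rad/s (from 607 rpm).
x = r cosθ ⇒ ẋ = −rω sinθ.
|v| = rω|sinθ| = 0.0207·63.56·|sin 42.1°| = 0.88214 m/s.

0.882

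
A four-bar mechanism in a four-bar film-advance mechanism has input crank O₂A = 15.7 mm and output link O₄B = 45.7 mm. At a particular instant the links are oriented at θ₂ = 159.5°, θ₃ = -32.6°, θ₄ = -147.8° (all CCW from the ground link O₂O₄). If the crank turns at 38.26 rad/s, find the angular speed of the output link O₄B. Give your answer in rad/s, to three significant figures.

3.05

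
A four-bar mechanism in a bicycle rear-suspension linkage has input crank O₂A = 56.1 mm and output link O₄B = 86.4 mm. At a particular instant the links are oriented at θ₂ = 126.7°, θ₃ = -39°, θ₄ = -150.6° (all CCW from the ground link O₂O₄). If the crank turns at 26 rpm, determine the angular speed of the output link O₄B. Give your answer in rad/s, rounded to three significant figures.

0.470

ω₂ = 2.723 rad/s (from 26 rpm).
Differentiating the loop-closure r₂e^{iθ₂}+r₃e^{iθ₃}=r₁+r₄e^{iθ₄} gives r₂ω₂e^{iθ₂}+r₃ω₃e^{iθ₃}=r₄ω₄e^{iθ₄}.
Eliminating the other unknown: ω₄ = r₂ω₂ sin(θ₂−θ₃) / [r₄ sin(θ₄−θ₃)].
Numerator sine = +0.24700; denominator sine = -0.92978.
Result = 0.0561·2.723·(+0.24700) / (0.0864·(-0.92978)) = -0.46964 rad/s; magnitude 0.46964 rad/s.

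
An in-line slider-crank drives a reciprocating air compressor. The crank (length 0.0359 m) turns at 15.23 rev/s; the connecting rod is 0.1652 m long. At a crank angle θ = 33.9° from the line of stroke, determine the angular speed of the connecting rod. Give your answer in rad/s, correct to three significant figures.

ω = 95.69 rad/s (converted from 15.23 rev/s).
The rod makes angle φ with the slider axis where L sinφ = r sinθ; differentiating, L cosφ·φ̇ = r ω cosθ.
L cosφ = √(L² − r² sin²θ) = 0.16398 m.
|ω_rod| = r ω |cosθ| / √(L² − r² sin²θ) = 0.0359·95.69·0.83001/0.16398 = 17.389 rad/s.

17.4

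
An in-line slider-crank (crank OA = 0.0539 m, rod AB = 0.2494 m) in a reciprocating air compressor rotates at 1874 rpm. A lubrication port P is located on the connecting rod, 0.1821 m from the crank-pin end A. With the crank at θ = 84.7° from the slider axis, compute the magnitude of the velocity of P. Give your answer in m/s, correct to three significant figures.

10.7

ω = 196.2 rad/s.  Crank-pin speed |V_A| = rω = 10.578 m/s, perpendicular to OA.
Rod angle: sinφ = −(r/L) sinθ ⇒ φ = -12.427°; ω_rod = −rω cosθ/√(L²−r²sin²θ) = -4.0116 rad/s.
V_P = V_A + ω_rod × AP, with AP = 0.1821 m along the rod.
Components: V_Px = −rω sinθ − a·ω_rod·sinφ = -10.69 m/s;  V_Py = rω cosθ + a·ω_rod·cosφ = +0.26366 m/s.
|V_P| = √(V_Px² + V_Py²) = 10.693 m/s.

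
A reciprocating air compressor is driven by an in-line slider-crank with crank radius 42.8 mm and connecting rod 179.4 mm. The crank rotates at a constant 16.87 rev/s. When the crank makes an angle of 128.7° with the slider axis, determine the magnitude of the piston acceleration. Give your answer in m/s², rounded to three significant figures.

ω = 2π·16.9 = 106 rad/s
x(θ) = r cosθ + √(L² − r² sin²θ); with ω constant, a = ω²·d²x/dθ².
d²x/dθ² = −r cosθ − r²(cos2θ)/√u − r⁴ sin²2θ/(4u^{3/2}),  u = L² − r² sin²θ = 0.0310686 m².
Substituting r = 0.0428 m, L = 0.1794 m, θ = 128.7°: d²x/dθ² = +0.028882 m.
a = ω²·d²x/dθ² = (106)²·(+0.028882) = +324.5 m/s²;  |a| = 324.5 m/s².

324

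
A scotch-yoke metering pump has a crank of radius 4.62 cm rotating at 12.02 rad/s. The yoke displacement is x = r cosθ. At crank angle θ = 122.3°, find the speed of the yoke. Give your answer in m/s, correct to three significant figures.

ω = 12.02 rad/s
x = r cosθ ⇒ ẋ = −rω sinθ.
|v| = rω|sinθ| = 0.0462·12.02·|sin 122.3°| = 0.46939 m/s.

0.469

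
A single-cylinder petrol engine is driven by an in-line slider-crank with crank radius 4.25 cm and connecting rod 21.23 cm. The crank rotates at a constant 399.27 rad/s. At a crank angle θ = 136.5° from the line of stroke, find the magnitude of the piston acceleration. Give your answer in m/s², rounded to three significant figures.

ω = 399.3 rad/s
x(θ) = r cosθ + √(L² − r² sin²θ); with ω constant, a = ω²·d²x/dθ².
d²x/dθ² = −r cosθ − r²(cos2θ)/√u − r⁴ sin²2θ/(4u^{3/2}),  u = L² − r² sin²θ = 0.0442154 m².
Substituting r = 0.0425 m, L = 0.2123 m, θ = 136.5°: d²x/dθ² = +0.030291 m.
a = ω²·d²x/dθ² = (399.3)²·(+0.030291) = +4828.9 m/s²;  |a| = 4828.9 m/s².

4830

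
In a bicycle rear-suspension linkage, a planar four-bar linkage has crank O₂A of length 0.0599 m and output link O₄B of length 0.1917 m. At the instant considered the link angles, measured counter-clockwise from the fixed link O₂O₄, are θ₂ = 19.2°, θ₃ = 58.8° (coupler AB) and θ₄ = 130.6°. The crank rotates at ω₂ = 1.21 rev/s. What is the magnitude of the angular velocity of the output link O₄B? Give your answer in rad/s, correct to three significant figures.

ω₂ = 7.603 rad/s (from 1.21 rev/s).
Differentiating the loop-closure r₂e^{iθ₂}+r₃e^{iθ₃}=r₁+r₄e^{iθ₄} gives r₂ω₂e^{iθ₂}+r₃ω₃e^{iθ₃}=r₄ω₄e^{iθ₄}.
Eliminating the other unknown: ω₄ = r₂ω₂ sin(θ₂−θ₃) / [r₄ sin(θ₄−θ₃)].
Numerator sine = -0.63742; denominator sine = +0.94997.
Result = 0.0599·7.603·(-0.63742) / (0.1917·(+0.94997)) = -1.594 rad/s; magnitude 1.594 rad/s.

1.59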